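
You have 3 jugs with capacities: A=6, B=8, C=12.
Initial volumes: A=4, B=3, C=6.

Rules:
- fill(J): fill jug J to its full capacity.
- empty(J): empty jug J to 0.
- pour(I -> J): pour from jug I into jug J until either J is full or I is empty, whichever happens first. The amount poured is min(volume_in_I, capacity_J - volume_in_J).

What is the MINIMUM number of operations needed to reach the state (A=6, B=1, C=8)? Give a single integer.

BFS from (A=4, B=3, C=6). One shortest path:
  1. fill(A) -> (A=6 B=3 C=6)
  2. empty(C) -> (A=6 B=3 C=0)
  3. pour(A -> B) -> (A=1 B=8 C=0)
  4. pour(B -> C) -> (A=1 B=0 C=8)
  5. pour(A -> B) -> (A=0 B=1 C=8)
  6. fill(A) -> (A=6 B=1 C=8)
Reached target in 6 moves.

Answer: 6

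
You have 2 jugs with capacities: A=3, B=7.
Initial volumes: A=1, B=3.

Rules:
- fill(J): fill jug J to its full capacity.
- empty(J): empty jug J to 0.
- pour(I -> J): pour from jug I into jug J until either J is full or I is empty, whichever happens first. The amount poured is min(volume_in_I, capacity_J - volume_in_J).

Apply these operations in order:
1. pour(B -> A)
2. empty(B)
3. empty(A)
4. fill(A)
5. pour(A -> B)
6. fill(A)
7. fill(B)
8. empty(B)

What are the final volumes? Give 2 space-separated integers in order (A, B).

Step 1: pour(B -> A) -> (A=3 B=1)
Step 2: empty(B) -> (A=3 B=0)
Step 3: empty(A) -> (A=0 B=0)
Step 4: fill(A) -> (A=3 B=0)
Step 5: pour(A -> B) -> (A=0 B=3)
Step 6: fill(A) -> (A=3 B=3)
Step 7: fill(B) -> (A=3 B=7)
Step 8: empty(B) -> (A=3 B=0)

Answer: 3 0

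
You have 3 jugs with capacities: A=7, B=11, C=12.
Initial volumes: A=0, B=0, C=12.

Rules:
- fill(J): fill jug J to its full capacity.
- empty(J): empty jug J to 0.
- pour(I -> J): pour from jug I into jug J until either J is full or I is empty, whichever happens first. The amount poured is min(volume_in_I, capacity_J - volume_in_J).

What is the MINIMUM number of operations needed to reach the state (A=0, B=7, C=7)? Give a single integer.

BFS from (A=0, B=0, C=12). One shortest path:
  1. fill(A) -> (A=7 B=0 C=12)
  2. empty(C) -> (A=7 B=0 C=0)
  3. pour(A -> B) -> (A=0 B=7 C=0)
  4. fill(A) -> (A=7 B=7 C=0)
  5. pour(A -> C) -> (A=0 B=7 C=7)
Reached target in 5 moves.

Answer: 5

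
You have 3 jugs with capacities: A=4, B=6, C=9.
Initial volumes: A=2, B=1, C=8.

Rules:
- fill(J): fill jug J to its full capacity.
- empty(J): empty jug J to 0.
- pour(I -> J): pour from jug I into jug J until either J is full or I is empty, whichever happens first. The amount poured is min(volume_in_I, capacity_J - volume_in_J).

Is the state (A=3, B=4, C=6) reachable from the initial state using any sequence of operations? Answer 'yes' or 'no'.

Answer: no

Derivation:
BFS explored all 231 reachable states.
Reachable set includes: (0,0,0), (0,0,1), (0,0,2), (0,0,3), (0,0,4), (0,0,5), (0,0,6), (0,0,7), (0,0,8), (0,0,9), (0,1,0), (0,1,1) ...
Target (A=3, B=4, C=6) not in reachable set → no.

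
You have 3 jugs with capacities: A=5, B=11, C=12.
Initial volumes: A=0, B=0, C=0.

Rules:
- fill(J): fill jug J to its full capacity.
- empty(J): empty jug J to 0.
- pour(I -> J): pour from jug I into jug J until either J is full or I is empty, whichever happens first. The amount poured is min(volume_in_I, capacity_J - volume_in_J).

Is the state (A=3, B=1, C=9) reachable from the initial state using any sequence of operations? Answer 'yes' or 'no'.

BFS explored all 496 reachable states.
Reachable set includes: (0,0,0), (0,0,1), (0,0,2), (0,0,3), (0,0,4), (0,0,5), (0,0,6), (0,0,7), (0,0,8), (0,0,9), (0,0,10), (0,0,11) ...
Target (A=3, B=1, C=9) not in reachable set → no.

Answer: no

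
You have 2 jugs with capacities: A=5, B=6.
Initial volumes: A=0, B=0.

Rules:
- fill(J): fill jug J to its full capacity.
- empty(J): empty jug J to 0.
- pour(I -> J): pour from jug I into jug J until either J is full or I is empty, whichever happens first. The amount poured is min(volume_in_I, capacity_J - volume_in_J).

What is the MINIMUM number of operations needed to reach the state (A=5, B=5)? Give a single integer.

BFS from (A=0, B=0). One shortest path:
  1. fill(A) -> (A=5 B=0)
  2. pour(A -> B) -> (A=0 B=5)
  3. fill(A) -> (A=5 B=5)
Reached target in 3 moves.

Answer: 3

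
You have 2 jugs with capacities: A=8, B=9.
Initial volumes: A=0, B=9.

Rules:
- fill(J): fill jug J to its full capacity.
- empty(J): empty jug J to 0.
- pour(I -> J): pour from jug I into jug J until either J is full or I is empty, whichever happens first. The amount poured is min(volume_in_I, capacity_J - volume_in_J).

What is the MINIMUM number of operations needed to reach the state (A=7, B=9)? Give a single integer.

BFS from (A=0, B=9). One shortest path:
  1. fill(A) -> (A=8 B=9)
  2. empty(B) -> (A=8 B=0)
  3. pour(A -> B) -> (A=0 B=8)
  4. fill(A) -> (A=8 B=8)
  5. pour(A -> B) -> (A=7 B=9)
Reached target in 5 moves.

Answer: 5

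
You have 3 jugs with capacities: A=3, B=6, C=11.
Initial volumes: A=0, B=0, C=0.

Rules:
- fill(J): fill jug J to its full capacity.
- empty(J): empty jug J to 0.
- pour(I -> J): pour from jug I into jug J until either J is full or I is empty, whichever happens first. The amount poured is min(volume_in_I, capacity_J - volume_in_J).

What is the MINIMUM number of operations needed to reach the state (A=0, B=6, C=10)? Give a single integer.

Answer: 6

Derivation:
BFS from (A=0, B=0, C=0). One shortest path:
  1. fill(C) -> (A=0 B=0 C=11)
  2. pour(C -> B) -> (A=0 B=6 C=5)
  3. empty(B) -> (A=0 B=0 C=5)
  4. pour(C -> B) -> (A=0 B=5 C=0)
  5. fill(C) -> (A=0 B=5 C=11)
  6. pour(C -> B) -> (A=0 B=6 C=10)
Reached target in 6 moves.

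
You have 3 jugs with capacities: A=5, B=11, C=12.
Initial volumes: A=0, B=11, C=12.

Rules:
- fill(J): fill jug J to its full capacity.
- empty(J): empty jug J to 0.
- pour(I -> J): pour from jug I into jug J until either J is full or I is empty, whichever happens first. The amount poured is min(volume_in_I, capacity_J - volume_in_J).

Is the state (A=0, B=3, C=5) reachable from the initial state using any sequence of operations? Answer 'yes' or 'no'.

Answer: yes

Derivation:
BFS from (A=0, B=11, C=12):
  1. pour(B -> A) -> (A=5 B=6 C=12)
  2. empty(A) -> (A=0 B=6 C=12)
  3. pour(B -> A) -> (A=5 B=1 C=12)
  4. empty(A) -> (A=0 B=1 C=12)
  5. pour(C -> A) -> (A=5 B=1 C=7)
  6. empty(A) -> (A=0 B=1 C=7)
  7. pour(C -> A) -> (A=5 B=1 C=2)
  8. pour(C -> B) -> (A=5 B=3 C=0)
  9. pour(A -> C) -> (A=0 B=3 C=5)
Target reached → yes.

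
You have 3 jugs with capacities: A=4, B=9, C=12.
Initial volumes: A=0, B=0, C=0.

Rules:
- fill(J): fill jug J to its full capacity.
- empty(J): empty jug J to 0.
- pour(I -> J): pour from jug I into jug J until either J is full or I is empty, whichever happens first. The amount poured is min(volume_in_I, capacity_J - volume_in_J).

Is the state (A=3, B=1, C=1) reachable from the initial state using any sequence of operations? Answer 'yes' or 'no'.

Answer: no

Derivation:
BFS explored all 386 reachable states.
Reachable set includes: (0,0,0), (0,0,1), (0,0,2), (0,0,3), (0,0,4), (0,0,5), (0,0,6), (0,0,7), (0,0,8), (0,0,9), (0,0,10), (0,0,11) ...
Target (A=3, B=1, C=1) not in reachable set → no.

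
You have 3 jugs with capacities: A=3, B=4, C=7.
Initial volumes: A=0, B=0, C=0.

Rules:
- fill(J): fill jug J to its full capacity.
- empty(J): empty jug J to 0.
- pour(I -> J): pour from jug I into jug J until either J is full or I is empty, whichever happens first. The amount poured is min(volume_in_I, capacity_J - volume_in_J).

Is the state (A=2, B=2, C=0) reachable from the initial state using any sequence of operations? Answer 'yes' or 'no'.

Answer: yes

Derivation:
BFS from (A=0, B=0, C=0):
  1. fill(C) -> (A=0 B=0 C=7)
  2. pour(C -> A) -> (A=3 B=0 C=4)
  3. pour(A -> B) -> (A=0 B=3 C=4)
  4. pour(C -> A) -> (A=3 B=3 C=1)
  5. pour(A -> B) -> (A=2 B=4 C=1)
  6. pour(B -> C) -> (A=2 B=0 C=5)
  7. fill(B) -> (A=2 B=4 C=5)
  8. pour(B -> C) -> (A=2 B=2 C=7)
  9. empty(C) -> (A=2 B=2 C=0)
Target reached → yes.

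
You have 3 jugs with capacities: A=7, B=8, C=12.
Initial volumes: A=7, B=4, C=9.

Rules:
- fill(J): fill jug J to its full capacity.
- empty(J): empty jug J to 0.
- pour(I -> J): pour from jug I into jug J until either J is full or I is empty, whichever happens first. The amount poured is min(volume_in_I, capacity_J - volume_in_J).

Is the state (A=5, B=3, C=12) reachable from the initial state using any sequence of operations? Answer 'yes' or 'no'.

BFS from (A=7, B=4, C=9):
  1. empty(A) -> (A=0 B=4 C=9)
  2. pour(C -> A) -> (A=7 B=4 C=2)
  3. pour(A -> B) -> (A=3 B=8 C=2)
  4. pour(B -> C) -> (A=3 B=0 C=10)
  5. pour(A -> B) -> (A=0 B=3 C=10)
  6. fill(A) -> (A=7 B=3 C=10)
  7. pour(A -> C) -> (A=5 B=3 C=12)
Target reached → yes.

Answer: yes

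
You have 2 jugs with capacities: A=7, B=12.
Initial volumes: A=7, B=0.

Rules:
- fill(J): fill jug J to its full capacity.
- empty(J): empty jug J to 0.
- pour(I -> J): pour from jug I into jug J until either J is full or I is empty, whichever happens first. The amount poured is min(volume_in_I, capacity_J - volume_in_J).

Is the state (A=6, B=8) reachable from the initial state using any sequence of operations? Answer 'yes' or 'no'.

Answer: no

Derivation:
BFS explored all 38 reachable states.
Reachable set includes: (0,0), (0,1), (0,2), (0,3), (0,4), (0,5), (0,6), (0,7), (0,8), (0,9), (0,10), (0,11) ...
Target (A=6, B=8) not in reachable set → no.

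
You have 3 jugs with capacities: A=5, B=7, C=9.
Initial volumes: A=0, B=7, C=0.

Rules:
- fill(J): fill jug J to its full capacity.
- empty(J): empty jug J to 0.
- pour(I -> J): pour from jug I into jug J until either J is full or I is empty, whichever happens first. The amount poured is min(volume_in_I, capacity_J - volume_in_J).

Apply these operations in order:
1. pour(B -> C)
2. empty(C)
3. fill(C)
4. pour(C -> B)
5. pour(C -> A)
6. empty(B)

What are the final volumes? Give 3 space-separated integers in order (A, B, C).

Answer: 2 0 0

Derivation:
Step 1: pour(B -> C) -> (A=0 B=0 C=7)
Step 2: empty(C) -> (A=0 B=0 C=0)
Step 3: fill(C) -> (A=0 B=0 C=9)
Step 4: pour(C -> B) -> (A=0 B=7 C=2)
Step 5: pour(C -> A) -> (A=2 B=7 C=0)
Step 6: empty(B) -> (A=2 B=0 C=0)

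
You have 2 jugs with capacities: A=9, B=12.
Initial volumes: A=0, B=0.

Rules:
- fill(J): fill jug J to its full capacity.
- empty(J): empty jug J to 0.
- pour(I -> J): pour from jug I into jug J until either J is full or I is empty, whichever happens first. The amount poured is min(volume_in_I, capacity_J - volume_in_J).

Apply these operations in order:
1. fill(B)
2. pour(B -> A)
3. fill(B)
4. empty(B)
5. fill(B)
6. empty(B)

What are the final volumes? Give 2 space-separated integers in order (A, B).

Step 1: fill(B) -> (A=0 B=12)
Step 2: pour(B -> A) -> (A=9 B=3)
Step 3: fill(B) -> (A=9 B=12)
Step 4: empty(B) -> (A=9 B=0)
Step 5: fill(B) -> (A=9 B=12)
Step 6: empty(B) -> (A=9 B=0)

Answer: 9 0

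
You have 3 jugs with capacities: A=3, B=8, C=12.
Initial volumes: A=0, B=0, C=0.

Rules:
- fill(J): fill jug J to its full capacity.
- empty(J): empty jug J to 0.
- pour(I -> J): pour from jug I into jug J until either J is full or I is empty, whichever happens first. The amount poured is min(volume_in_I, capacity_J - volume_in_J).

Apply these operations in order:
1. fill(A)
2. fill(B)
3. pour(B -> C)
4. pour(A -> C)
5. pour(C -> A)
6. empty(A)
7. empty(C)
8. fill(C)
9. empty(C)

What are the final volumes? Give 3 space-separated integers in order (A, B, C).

Step 1: fill(A) -> (A=3 B=0 C=0)
Step 2: fill(B) -> (A=3 B=8 C=0)
Step 3: pour(B -> C) -> (A=3 B=0 C=8)
Step 4: pour(A -> C) -> (A=0 B=0 C=11)
Step 5: pour(C -> A) -> (A=3 B=0 C=8)
Step 6: empty(A) -> (A=0 B=0 C=8)
Step 7: empty(C) -> (A=0 B=0 C=0)
Step 8: fill(C) -> (A=0 B=0 C=12)
Step 9: empty(C) -> (A=0 B=0 C=0)

Answer: 0 0 0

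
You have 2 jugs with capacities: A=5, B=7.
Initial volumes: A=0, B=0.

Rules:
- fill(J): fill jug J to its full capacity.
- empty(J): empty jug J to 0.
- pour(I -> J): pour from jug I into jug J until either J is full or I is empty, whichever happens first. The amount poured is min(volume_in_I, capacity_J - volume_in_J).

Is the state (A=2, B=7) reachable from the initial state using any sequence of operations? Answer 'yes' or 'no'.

BFS from (A=0, B=0):
  1. fill(B) -> (A=0 B=7)
  2. pour(B -> A) -> (A=5 B=2)
  3. empty(A) -> (A=0 B=2)
  4. pour(B -> A) -> (A=2 B=0)
  5. fill(B) -> (A=2 B=7)
Target reached → yes.

Answer: yes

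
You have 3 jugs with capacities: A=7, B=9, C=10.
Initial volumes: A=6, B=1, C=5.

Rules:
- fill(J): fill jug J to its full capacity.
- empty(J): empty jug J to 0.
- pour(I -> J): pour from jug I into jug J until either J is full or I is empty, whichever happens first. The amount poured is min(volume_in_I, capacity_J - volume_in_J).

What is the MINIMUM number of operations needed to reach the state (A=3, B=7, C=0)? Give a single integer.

Answer: 5

Derivation:
BFS from (A=6, B=1, C=5). One shortest path:
  1. fill(C) -> (A=6 B=1 C=10)
  2. pour(A -> B) -> (A=0 B=7 C=10)
  3. pour(C -> A) -> (A=7 B=7 C=3)
  4. empty(A) -> (A=0 B=7 C=3)
  5. pour(C -> A) -> (A=3 B=7 C=0)
Reached target in 5 moves.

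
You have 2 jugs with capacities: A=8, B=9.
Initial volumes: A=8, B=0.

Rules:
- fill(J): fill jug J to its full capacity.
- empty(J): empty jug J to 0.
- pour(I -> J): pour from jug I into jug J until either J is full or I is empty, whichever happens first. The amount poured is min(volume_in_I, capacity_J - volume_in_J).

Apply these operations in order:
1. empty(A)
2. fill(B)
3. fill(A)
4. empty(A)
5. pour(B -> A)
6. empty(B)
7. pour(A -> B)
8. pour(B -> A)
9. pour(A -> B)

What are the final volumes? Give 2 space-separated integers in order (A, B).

Step 1: empty(A) -> (A=0 B=0)
Step 2: fill(B) -> (A=0 B=9)
Step 3: fill(A) -> (A=8 B=9)
Step 4: empty(A) -> (A=0 B=9)
Step 5: pour(B -> A) -> (A=8 B=1)
Step 6: empty(B) -> (A=8 B=0)
Step 7: pour(A -> B) -> (A=0 B=8)
Step 8: pour(B -> A) -> (A=8 B=0)
Step 9: pour(A -> B) -> (A=0 B=8)

Answer: 0 8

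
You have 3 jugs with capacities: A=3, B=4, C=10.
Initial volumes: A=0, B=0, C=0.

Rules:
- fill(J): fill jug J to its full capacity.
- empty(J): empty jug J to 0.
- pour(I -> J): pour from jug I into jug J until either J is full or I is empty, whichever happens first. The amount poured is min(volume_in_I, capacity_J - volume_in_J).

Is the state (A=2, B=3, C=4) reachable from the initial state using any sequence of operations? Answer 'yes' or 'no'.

BFS explored all 166 reachable states.
Reachable set includes: (0,0,0), (0,0,1), (0,0,2), (0,0,3), (0,0,4), (0,0,5), (0,0,6), (0,0,7), (0,0,8), (0,0,9), (0,0,10), (0,1,0) ...
Target (A=2, B=3, C=4) not in reachable set → no.

Answer: no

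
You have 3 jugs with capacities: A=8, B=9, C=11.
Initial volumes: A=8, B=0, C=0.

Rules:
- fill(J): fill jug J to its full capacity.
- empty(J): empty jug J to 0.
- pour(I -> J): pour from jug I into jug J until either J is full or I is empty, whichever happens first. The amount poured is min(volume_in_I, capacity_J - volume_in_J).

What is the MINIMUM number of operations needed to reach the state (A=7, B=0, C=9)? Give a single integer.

Answer: 4

Derivation:
BFS from (A=8, B=0, C=0). One shortest path:
  1. pour(A -> B) -> (A=0 B=8 C=0)
  2. fill(A) -> (A=8 B=8 C=0)
  3. pour(A -> B) -> (A=7 B=9 C=0)
  4. pour(B -> C) -> (A=7 B=0 C=9)
Reached target in 4 moves.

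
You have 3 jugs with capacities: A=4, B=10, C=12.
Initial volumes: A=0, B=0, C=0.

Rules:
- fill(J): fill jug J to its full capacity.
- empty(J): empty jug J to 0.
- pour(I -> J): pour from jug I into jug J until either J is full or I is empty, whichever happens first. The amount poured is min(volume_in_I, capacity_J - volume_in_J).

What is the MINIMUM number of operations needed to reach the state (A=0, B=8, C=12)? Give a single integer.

Answer: 4

Derivation:
BFS from (A=0, B=0, C=0). One shortest path:
  1. fill(B) -> (A=0 B=10 C=0)
  2. pour(B -> C) -> (A=0 B=0 C=10)
  3. fill(B) -> (A=0 B=10 C=10)
  4. pour(B -> C) -> (A=0 B=8 C=12)
Reached target in 4 moves.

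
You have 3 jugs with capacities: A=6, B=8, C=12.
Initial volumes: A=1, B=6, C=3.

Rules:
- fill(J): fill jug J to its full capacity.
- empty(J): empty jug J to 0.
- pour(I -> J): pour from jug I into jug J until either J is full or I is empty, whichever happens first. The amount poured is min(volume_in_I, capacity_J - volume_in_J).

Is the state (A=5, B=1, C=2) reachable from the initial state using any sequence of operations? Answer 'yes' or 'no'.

Answer: no

Derivation:
BFS explored all 435 reachable states.
Reachable set includes: (0,0,0), (0,0,1), (0,0,2), (0,0,3), (0,0,4), (0,0,5), (0,0,6), (0,0,7), (0,0,8), (0,0,9), (0,0,10), (0,0,11) ...
Target (A=5, B=1, C=2) not in reachable set → no.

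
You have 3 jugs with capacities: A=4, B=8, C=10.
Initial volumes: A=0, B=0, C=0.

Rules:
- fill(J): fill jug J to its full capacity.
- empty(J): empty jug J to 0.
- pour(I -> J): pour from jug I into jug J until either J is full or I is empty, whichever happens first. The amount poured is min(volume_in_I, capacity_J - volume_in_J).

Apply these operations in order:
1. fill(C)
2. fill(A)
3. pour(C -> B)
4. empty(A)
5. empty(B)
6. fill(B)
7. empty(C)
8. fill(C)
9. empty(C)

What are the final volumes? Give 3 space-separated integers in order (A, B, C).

Answer: 0 8 0

Derivation:
Step 1: fill(C) -> (A=0 B=0 C=10)
Step 2: fill(A) -> (A=4 B=0 C=10)
Step 3: pour(C -> B) -> (A=4 B=8 C=2)
Step 4: empty(A) -> (A=0 B=8 C=2)
Step 5: empty(B) -> (A=0 B=0 C=2)
Step 6: fill(B) -> (A=0 B=8 C=2)
Step 7: empty(C) -> (A=0 B=8 C=0)
Step 8: fill(C) -> (A=0 B=8 C=10)
Step 9: empty(C) -> (A=0 B=8 C=0)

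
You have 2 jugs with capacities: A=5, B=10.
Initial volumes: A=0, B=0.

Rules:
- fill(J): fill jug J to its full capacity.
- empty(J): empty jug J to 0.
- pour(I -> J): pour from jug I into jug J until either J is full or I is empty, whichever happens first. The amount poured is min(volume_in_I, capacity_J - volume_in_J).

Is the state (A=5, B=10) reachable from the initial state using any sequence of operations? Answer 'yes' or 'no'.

Answer: yes

Derivation:
BFS from (A=0, B=0):
  1. fill(A) -> (A=5 B=0)
  2. fill(B) -> (A=5 B=10)
Target reached → yes.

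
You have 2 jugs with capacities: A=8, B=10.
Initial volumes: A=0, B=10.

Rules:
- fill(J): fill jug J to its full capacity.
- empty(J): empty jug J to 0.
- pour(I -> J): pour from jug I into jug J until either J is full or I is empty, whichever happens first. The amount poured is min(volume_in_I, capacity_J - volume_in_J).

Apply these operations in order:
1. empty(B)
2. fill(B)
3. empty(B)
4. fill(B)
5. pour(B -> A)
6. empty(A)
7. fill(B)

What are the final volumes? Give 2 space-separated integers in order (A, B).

Step 1: empty(B) -> (A=0 B=0)
Step 2: fill(B) -> (A=0 B=10)
Step 3: empty(B) -> (A=0 B=0)
Step 4: fill(B) -> (A=0 B=10)
Step 5: pour(B -> A) -> (A=8 B=2)
Step 6: empty(A) -> (A=0 B=2)
Step 7: fill(B) -> (A=0 B=10)

Answer: 0 10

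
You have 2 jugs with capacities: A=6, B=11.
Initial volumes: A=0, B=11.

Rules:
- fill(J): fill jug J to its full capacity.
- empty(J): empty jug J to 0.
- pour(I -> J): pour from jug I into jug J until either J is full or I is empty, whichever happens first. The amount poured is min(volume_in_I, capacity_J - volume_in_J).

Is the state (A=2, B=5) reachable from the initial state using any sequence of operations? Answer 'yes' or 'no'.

BFS explored all 34 reachable states.
Reachable set includes: (0,0), (0,1), (0,2), (0,3), (0,4), (0,5), (0,6), (0,7), (0,8), (0,9), (0,10), (0,11) ...
Target (A=2, B=5) not in reachable set → no.

Answer: no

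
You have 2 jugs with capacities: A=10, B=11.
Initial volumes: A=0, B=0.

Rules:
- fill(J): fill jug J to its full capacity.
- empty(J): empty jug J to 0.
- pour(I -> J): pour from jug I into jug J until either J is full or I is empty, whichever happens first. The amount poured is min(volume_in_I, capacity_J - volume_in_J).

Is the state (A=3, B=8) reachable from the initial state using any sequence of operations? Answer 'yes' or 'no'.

BFS explored all 42 reachable states.
Reachable set includes: (0,0), (0,1), (0,2), (0,3), (0,4), (0,5), (0,6), (0,7), (0,8), (0,9), (0,10), (0,11) ...
Target (A=3, B=8) not in reachable set → no.

Answer: no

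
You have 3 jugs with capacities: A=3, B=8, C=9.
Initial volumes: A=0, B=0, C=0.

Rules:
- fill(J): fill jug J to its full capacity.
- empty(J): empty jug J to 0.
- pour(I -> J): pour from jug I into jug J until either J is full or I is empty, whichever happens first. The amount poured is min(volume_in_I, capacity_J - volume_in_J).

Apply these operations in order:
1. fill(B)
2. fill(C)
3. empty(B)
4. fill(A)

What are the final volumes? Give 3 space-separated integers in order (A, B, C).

Answer: 3 0 9

Derivation:
Step 1: fill(B) -> (A=0 B=8 C=0)
Step 2: fill(C) -> (A=0 B=8 C=9)
Step 3: empty(B) -> (A=0 B=0 C=9)
Step 4: fill(A) -> (A=3 B=0 C=9)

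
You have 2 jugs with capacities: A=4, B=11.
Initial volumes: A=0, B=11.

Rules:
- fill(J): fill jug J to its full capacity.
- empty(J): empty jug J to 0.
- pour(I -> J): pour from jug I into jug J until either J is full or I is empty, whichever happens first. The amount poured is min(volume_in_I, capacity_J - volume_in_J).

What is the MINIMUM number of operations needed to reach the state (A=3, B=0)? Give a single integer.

BFS from (A=0, B=11). One shortest path:
  1. pour(B -> A) -> (A=4 B=7)
  2. empty(A) -> (A=0 B=7)
  3. pour(B -> A) -> (A=4 B=3)
  4. empty(A) -> (A=0 B=3)
  5. pour(B -> A) -> (A=3 B=0)
Reached target in 5 moves.

Answer: 5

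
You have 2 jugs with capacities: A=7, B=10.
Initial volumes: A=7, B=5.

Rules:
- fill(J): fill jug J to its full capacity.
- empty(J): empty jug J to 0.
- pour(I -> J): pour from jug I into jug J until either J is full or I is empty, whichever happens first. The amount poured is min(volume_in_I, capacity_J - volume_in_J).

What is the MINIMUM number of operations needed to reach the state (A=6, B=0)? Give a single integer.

Answer: 8

Derivation:
BFS from (A=7, B=5). One shortest path:
  1. pour(A -> B) -> (A=2 B=10)
  2. empty(B) -> (A=2 B=0)
  3. pour(A -> B) -> (A=0 B=2)
  4. fill(A) -> (A=7 B=2)
  5. pour(A -> B) -> (A=0 B=9)
  6. fill(A) -> (A=7 B=9)
  7. pour(A -> B) -> (A=6 B=10)
  8. empty(B) -> (A=6 B=0)
Reached target in 8 moves.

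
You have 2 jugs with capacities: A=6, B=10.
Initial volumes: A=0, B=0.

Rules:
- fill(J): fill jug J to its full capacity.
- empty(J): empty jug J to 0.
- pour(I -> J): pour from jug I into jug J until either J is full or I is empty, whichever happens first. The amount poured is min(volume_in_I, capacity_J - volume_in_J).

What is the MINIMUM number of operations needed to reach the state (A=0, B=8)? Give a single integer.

BFS from (A=0, B=0). One shortest path:
  1. fill(B) -> (A=0 B=10)
  2. pour(B -> A) -> (A=6 B=4)
  3. empty(A) -> (A=0 B=4)
  4. pour(B -> A) -> (A=4 B=0)
  5. fill(B) -> (A=4 B=10)
  6. pour(B -> A) -> (A=6 B=8)
  7. empty(A) -> (A=0 B=8)
Reached target in 7 moves.

Answer: 7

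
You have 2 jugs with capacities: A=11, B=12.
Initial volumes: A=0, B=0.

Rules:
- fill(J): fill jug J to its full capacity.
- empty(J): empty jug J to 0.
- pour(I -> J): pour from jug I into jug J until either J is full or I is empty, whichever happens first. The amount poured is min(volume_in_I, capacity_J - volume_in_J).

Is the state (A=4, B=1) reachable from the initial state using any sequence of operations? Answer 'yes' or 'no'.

Answer: no

Derivation:
BFS explored all 46 reachable states.
Reachable set includes: (0,0), (0,1), (0,2), (0,3), (0,4), (0,5), (0,6), (0,7), (0,8), (0,9), (0,10), (0,11) ...
Target (A=4, B=1) not in reachable set → no.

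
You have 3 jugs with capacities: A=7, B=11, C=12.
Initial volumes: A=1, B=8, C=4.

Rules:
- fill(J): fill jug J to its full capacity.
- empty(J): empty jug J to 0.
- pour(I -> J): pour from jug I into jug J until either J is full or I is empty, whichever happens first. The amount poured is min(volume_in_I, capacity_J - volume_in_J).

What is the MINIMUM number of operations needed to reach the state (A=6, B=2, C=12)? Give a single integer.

BFS from (A=1, B=8, C=4). One shortest path:
  1. pour(B -> A) -> (A=7 B=2 C=4)
  2. pour(A -> C) -> (A=0 B=2 C=11)
  3. fill(A) -> (A=7 B=2 C=11)
  4. pour(A -> C) -> (A=6 B=2 C=12)
Reached target in 4 moves.

Answer: 4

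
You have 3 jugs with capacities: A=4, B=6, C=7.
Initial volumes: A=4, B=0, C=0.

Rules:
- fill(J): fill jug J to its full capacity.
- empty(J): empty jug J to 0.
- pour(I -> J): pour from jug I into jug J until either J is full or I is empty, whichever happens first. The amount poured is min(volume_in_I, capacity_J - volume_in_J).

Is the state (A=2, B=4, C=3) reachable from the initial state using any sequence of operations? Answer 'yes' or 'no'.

BFS explored all 190 reachable states.
Reachable set includes: (0,0,0), (0,0,1), (0,0,2), (0,0,3), (0,0,4), (0,0,5), (0,0,6), (0,0,7), (0,1,0), (0,1,1), (0,1,2), (0,1,3) ...
Target (A=2, B=4, C=3) not in reachable set → no.

Answer: no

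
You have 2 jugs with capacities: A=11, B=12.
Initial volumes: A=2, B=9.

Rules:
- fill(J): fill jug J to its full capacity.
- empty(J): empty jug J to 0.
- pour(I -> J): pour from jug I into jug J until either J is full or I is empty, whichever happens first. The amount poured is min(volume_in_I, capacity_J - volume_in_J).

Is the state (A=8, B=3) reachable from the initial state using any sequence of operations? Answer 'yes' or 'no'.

BFS explored all 47 reachable states.
Reachable set includes: (0,0), (0,1), (0,2), (0,3), (0,4), (0,5), (0,6), (0,7), (0,8), (0,9), (0,10), (0,11) ...
Target (A=8, B=3) not in reachable set → no.

Answer: no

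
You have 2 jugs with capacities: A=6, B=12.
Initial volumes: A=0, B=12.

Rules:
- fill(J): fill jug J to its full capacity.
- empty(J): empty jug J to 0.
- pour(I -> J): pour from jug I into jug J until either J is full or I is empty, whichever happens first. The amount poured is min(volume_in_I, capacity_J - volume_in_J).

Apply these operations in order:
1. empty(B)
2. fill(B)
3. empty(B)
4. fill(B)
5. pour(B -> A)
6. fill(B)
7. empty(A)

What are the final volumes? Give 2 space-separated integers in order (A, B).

Answer: 0 12

Derivation:
Step 1: empty(B) -> (A=0 B=0)
Step 2: fill(B) -> (A=0 B=12)
Step 3: empty(B) -> (A=0 B=0)
Step 4: fill(B) -> (A=0 B=12)
Step 5: pour(B -> A) -> (A=6 B=6)
Step 6: fill(B) -> (A=6 B=12)
Step 7: empty(A) -> (A=0 B=12)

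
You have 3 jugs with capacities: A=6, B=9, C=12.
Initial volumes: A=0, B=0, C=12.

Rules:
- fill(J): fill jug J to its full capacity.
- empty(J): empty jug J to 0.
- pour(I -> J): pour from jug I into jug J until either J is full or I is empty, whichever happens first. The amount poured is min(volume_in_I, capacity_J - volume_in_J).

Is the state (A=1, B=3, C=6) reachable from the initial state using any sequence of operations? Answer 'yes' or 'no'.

BFS explored all 54 reachable states.
Reachable set includes: (0,0,0), (0,0,3), (0,0,6), (0,0,9), (0,0,12), (0,3,0), (0,3,3), (0,3,6), (0,3,9), (0,3,12), (0,6,0), (0,6,3) ...
Target (A=1, B=3, C=6) not in reachable set → no.

Answer: no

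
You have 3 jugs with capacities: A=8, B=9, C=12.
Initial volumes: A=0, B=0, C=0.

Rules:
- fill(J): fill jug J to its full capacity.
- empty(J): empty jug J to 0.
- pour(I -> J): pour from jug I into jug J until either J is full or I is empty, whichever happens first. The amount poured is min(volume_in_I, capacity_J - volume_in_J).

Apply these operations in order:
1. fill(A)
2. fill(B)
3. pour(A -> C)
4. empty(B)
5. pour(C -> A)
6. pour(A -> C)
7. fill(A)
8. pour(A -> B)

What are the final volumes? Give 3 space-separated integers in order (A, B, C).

Step 1: fill(A) -> (A=8 B=0 C=0)
Step 2: fill(B) -> (A=8 B=9 C=0)
Step 3: pour(A -> C) -> (A=0 B=9 C=8)
Step 4: empty(B) -> (A=0 B=0 C=8)
Step 5: pour(C -> A) -> (A=8 B=0 C=0)
Step 6: pour(A -> C) -> (A=0 B=0 C=8)
Step 7: fill(A) -> (A=8 B=0 C=8)
Step 8: pour(A -> B) -> (A=0 B=8 C=8)

Answer: 0 8 8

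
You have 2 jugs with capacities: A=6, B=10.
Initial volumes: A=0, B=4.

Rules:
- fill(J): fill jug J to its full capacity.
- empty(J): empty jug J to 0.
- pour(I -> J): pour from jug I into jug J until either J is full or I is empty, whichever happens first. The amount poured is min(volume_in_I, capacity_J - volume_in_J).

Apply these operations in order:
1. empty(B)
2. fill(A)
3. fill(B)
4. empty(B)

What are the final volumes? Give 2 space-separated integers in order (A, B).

Step 1: empty(B) -> (A=0 B=0)
Step 2: fill(A) -> (A=6 B=0)
Step 3: fill(B) -> (A=6 B=10)
Step 4: empty(B) -> (A=6 B=0)

Answer: 6 0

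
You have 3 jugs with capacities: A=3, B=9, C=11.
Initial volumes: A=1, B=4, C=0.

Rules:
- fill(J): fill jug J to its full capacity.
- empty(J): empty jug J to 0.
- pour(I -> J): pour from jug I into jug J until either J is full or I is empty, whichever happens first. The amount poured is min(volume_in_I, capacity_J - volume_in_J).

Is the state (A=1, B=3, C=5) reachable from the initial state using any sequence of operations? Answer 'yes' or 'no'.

Answer: no

Derivation:
BFS explored all 320 reachable states.
Reachable set includes: (0,0,0), (0,0,1), (0,0,2), (0,0,3), (0,0,4), (0,0,5), (0,0,6), (0,0,7), (0,0,8), (0,0,9), (0,0,10), (0,0,11) ...
Target (A=1, B=3, C=5) not in reachable set → no.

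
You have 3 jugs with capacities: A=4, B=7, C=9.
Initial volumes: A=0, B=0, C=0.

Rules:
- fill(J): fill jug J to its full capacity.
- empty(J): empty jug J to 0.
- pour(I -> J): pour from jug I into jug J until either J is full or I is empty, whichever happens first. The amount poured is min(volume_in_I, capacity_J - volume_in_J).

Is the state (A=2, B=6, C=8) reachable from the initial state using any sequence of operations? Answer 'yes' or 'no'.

Answer: no

Derivation:
BFS explored all 256 reachable states.
Reachable set includes: (0,0,0), (0,0,1), (0,0,2), (0,0,3), (0,0,4), (0,0,5), (0,0,6), (0,0,7), (0,0,8), (0,0,9), (0,1,0), (0,1,1) ...
Target (A=2, B=6, C=8) not in reachable set → no.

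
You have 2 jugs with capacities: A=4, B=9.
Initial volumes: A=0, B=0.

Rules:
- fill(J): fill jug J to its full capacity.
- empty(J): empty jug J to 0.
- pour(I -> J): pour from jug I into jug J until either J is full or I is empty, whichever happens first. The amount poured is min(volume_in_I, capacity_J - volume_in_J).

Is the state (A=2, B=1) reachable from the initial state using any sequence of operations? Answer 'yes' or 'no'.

BFS explored all 26 reachable states.
Reachable set includes: (0,0), (0,1), (0,2), (0,3), (0,4), (0,5), (0,6), (0,7), (0,8), (0,9), (1,0), (1,9) ...
Target (A=2, B=1) not in reachable set → no.

Answer: no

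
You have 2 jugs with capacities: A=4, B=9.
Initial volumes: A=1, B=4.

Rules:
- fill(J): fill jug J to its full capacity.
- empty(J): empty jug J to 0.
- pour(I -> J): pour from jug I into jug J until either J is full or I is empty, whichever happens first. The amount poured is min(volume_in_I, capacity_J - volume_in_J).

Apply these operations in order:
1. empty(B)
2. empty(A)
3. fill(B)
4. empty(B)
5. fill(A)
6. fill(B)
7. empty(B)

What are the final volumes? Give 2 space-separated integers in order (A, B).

Step 1: empty(B) -> (A=1 B=0)
Step 2: empty(A) -> (A=0 B=0)
Step 3: fill(B) -> (A=0 B=9)
Step 4: empty(B) -> (A=0 B=0)
Step 5: fill(A) -> (A=4 B=0)
Step 6: fill(B) -> (A=4 B=9)
Step 7: empty(B) -> (A=4 B=0)

Answer: 4 0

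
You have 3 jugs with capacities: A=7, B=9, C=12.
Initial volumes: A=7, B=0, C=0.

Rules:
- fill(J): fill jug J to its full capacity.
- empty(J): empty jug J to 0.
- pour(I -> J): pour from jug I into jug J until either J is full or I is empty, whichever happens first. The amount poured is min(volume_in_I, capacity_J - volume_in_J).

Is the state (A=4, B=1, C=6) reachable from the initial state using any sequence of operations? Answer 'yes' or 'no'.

Answer: no

Derivation:
BFS explored all 512 reachable states.
Reachable set includes: (0,0,0), (0,0,1), (0,0,2), (0,0,3), (0,0,4), (0,0,5), (0,0,6), (0,0,7), (0,0,8), (0,0,9), (0,0,10), (0,0,11) ...
Target (A=4, B=1, C=6) not in reachable set → no.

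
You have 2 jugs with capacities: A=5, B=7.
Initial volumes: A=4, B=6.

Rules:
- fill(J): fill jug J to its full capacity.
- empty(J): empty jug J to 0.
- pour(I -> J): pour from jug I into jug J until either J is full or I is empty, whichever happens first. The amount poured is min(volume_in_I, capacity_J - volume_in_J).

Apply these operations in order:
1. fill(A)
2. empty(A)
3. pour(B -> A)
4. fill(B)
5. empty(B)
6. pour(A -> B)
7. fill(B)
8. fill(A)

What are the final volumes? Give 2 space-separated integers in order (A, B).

Step 1: fill(A) -> (A=5 B=6)
Step 2: empty(A) -> (A=0 B=6)
Step 3: pour(B -> A) -> (A=5 B=1)
Step 4: fill(B) -> (A=5 B=7)
Step 5: empty(B) -> (A=5 B=0)
Step 6: pour(A -> B) -> (A=0 B=5)
Step 7: fill(B) -> (A=0 B=7)
Step 8: fill(A) -> (A=5 B=7)

Answer: 5 7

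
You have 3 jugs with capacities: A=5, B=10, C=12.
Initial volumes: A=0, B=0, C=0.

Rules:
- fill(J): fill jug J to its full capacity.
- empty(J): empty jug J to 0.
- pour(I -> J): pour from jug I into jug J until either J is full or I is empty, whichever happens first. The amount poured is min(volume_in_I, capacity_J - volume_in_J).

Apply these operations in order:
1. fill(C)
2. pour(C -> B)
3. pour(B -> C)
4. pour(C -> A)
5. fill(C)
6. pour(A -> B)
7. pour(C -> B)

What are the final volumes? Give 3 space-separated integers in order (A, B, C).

Answer: 0 10 7

Derivation:
Step 1: fill(C) -> (A=0 B=0 C=12)
Step 2: pour(C -> B) -> (A=0 B=10 C=2)
Step 3: pour(B -> C) -> (A=0 B=0 C=12)
Step 4: pour(C -> A) -> (A=5 B=0 C=7)
Step 5: fill(C) -> (A=5 B=0 C=12)
Step 6: pour(A -> B) -> (A=0 B=5 C=12)
Step 7: pour(C -> B) -> (A=0 B=10 C=7)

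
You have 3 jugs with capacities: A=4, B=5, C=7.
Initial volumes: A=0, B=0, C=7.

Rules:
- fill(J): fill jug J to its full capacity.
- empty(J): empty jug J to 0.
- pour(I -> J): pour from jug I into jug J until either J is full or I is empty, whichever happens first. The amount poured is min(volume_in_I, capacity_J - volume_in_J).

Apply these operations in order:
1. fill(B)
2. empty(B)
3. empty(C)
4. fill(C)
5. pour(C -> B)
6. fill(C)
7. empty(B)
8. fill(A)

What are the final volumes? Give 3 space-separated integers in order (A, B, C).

Answer: 4 0 7

Derivation:
Step 1: fill(B) -> (A=0 B=5 C=7)
Step 2: empty(B) -> (A=0 B=0 C=7)
Step 3: empty(C) -> (A=0 B=0 C=0)
Step 4: fill(C) -> (A=0 B=0 C=7)
Step 5: pour(C -> B) -> (A=0 B=5 C=2)
Step 6: fill(C) -> (A=0 B=5 C=7)
Step 7: empty(B) -> (A=0 B=0 C=7)
Step 8: fill(A) -> (A=4 B=0 C=7)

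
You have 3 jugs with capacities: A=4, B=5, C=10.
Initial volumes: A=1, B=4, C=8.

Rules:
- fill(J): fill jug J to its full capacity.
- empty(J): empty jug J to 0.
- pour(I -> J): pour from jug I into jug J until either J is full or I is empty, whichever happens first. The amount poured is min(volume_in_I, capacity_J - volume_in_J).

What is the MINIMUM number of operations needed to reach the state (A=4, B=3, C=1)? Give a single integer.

Answer: 5

Derivation:
BFS from (A=1, B=4, C=8). One shortest path:
  1. fill(B) -> (A=1 B=5 C=8)
  2. pour(B -> C) -> (A=1 B=3 C=10)
  3. empty(C) -> (A=1 B=3 C=0)
  4. pour(A -> C) -> (A=0 B=3 C=1)
  5. fill(A) -> (A=4 B=3 C=1)
Reached target in 5 moves.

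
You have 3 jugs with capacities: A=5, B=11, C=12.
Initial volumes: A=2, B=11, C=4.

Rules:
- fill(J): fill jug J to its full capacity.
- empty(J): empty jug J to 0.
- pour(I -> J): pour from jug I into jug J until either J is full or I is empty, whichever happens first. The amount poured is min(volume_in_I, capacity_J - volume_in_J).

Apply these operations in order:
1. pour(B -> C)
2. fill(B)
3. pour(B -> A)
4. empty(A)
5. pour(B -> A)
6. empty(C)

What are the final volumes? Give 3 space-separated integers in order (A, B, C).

Step 1: pour(B -> C) -> (A=2 B=3 C=12)
Step 2: fill(B) -> (A=2 B=11 C=12)
Step 3: pour(B -> A) -> (A=5 B=8 C=12)
Step 4: empty(A) -> (A=0 B=8 C=12)
Step 5: pour(B -> A) -> (A=5 B=3 C=12)
Step 6: empty(C) -> (A=5 B=3 C=0)

Answer: 5 3 0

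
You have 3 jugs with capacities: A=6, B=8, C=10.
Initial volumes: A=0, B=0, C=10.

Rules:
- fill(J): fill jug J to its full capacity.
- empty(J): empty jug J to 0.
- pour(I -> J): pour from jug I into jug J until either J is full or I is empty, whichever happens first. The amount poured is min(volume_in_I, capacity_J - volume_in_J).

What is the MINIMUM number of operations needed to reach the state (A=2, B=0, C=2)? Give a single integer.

Answer: 4

Derivation:
BFS from (A=0, B=0, C=10). One shortest path:
  1. pour(C -> B) -> (A=0 B=8 C=2)
  2. pour(B -> A) -> (A=6 B=2 C=2)
  3. empty(A) -> (A=0 B=2 C=2)
  4. pour(B -> A) -> (A=2 B=0 C=2)
Reached target in 4 moves.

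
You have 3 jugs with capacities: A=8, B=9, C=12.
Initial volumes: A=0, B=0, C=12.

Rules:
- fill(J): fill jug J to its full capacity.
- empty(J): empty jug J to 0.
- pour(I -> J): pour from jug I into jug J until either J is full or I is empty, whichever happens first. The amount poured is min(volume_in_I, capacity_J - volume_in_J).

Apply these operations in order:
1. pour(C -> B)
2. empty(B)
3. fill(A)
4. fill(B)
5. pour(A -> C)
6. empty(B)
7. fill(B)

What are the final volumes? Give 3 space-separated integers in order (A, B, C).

Step 1: pour(C -> B) -> (A=0 B=9 C=3)
Step 2: empty(B) -> (A=0 B=0 C=3)
Step 3: fill(A) -> (A=8 B=0 C=3)
Step 4: fill(B) -> (A=8 B=9 C=3)
Step 5: pour(A -> C) -> (A=0 B=9 C=11)
Step 6: empty(B) -> (A=0 B=0 C=11)
Step 7: fill(B) -> (A=0 B=9 C=11)

Answer: 0 9 11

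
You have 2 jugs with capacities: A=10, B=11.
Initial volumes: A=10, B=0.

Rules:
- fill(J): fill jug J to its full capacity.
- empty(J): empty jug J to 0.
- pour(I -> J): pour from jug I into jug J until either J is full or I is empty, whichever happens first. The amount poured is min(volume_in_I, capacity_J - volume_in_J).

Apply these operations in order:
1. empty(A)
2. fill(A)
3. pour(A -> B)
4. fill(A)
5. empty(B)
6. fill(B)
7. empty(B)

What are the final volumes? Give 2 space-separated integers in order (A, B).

Answer: 10 0

Derivation:
Step 1: empty(A) -> (A=0 B=0)
Step 2: fill(A) -> (A=10 B=0)
Step 3: pour(A -> B) -> (A=0 B=10)
Step 4: fill(A) -> (A=10 B=10)
Step 5: empty(B) -> (A=10 B=0)
Step 6: fill(B) -> (A=10 B=11)
Step 7: empty(B) -> (A=10 B=0)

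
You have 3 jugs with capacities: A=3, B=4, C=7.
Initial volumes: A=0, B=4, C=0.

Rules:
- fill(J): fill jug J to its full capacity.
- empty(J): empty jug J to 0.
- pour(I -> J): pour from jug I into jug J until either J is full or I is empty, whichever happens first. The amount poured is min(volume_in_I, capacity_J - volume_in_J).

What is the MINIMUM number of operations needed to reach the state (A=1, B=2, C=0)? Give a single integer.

Answer: 8

Derivation:
BFS from (A=0, B=4, C=0). One shortest path:
  1. fill(A) -> (A=3 B=4 C=0)
  2. pour(A -> C) -> (A=0 B=4 C=3)
  3. pour(B -> A) -> (A=3 B=1 C=3)
  4. pour(A -> C) -> (A=0 B=1 C=6)
  5. pour(B -> A) -> (A=1 B=0 C=6)
  6. pour(C -> B) -> (A=1 B=4 C=2)
  7. empty(B) -> (A=1 B=0 C=2)
  8. pour(C -> B) -> (A=1 B=2 C=0)
Reached target in 8 moves.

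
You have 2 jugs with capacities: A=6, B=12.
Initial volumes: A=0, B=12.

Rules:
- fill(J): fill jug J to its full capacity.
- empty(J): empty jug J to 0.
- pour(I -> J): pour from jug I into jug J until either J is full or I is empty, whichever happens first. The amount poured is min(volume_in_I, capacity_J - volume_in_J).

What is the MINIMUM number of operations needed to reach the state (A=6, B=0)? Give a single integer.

BFS from (A=0, B=12). One shortest path:
  1. fill(A) -> (A=6 B=12)
  2. empty(B) -> (A=6 B=0)
Reached target in 2 moves.

Answer: 2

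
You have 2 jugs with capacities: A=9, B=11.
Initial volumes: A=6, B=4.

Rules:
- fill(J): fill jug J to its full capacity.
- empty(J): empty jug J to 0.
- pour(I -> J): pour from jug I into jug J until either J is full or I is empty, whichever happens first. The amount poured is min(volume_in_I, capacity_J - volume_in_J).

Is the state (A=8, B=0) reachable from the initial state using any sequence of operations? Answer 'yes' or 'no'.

BFS from (A=6, B=4):
  1. fill(B) -> (A=6 B=11)
  2. pour(B -> A) -> (A=9 B=8)
  3. empty(A) -> (A=0 B=8)
  4. pour(B -> A) -> (A=8 B=0)
Target reached → yes.

Answer: yes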